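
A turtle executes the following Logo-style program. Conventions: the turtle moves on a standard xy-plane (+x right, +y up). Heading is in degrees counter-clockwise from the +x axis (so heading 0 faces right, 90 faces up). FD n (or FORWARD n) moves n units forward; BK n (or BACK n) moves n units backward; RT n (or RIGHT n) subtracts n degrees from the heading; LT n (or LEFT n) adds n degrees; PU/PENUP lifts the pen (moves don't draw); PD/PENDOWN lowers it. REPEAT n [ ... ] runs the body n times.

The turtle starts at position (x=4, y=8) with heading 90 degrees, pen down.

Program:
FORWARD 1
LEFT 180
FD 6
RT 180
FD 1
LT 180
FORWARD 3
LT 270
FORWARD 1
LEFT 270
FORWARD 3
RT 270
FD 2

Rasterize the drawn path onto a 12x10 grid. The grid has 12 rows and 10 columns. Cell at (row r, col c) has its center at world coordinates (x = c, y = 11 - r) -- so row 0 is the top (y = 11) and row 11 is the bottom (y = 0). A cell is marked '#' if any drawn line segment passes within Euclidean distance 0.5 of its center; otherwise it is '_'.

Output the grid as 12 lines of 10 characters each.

Answer: __________
__________
____#_____
____#_____
____#_____
____#_____
____#_____
_####_____
___##_____
___##_____
___##_____
__________

Derivation:
Segment 0: (4,8) -> (4,9)
Segment 1: (4,9) -> (4,3)
Segment 2: (4,3) -> (4,4)
Segment 3: (4,4) -> (4,1)
Segment 4: (4,1) -> (3,1)
Segment 5: (3,1) -> (3,4)
Segment 6: (3,4) -> (1,4)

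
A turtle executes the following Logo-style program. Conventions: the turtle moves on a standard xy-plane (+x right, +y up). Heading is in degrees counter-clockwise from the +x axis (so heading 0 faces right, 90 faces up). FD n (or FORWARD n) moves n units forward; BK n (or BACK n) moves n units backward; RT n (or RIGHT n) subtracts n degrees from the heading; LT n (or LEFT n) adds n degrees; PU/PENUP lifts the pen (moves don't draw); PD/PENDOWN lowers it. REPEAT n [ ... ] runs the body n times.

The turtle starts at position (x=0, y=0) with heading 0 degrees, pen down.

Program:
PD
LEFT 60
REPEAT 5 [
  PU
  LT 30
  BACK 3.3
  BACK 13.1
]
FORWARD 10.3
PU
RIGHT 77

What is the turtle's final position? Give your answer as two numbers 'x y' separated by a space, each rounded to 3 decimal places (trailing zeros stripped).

Executing turtle program step by step:
Start: pos=(0,0), heading=0, pen down
PD: pen down
LT 60: heading 0 -> 60
REPEAT 5 [
  -- iteration 1/5 --
  PU: pen up
  LT 30: heading 60 -> 90
  BK 3.3: (0,0) -> (0,-3.3) [heading=90, move]
  BK 13.1: (0,-3.3) -> (0,-16.4) [heading=90, move]
  -- iteration 2/5 --
  PU: pen up
  LT 30: heading 90 -> 120
  BK 3.3: (0,-16.4) -> (1.65,-19.258) [heading=120, move]
  BK 13.1: (1.65,-19.258) -> (8.2,-30.603) [heading=120, move]
  -- iteration 3/5 --
  PU: pen up
  LT 30: heading 120 -> 150
  BK 3.3: (8.2,-30.603) -> (11.058,-32.253) [heading=150, move]
  BK 13.1: (11.058,-32.253) -> (22.403,-38.803) [heading=150, move]
  -- iteration 4/5 --
  PU: pen up
  LT 30: heading 150 -> 180
  BK 3.3: (22.403,-38.803) -> (25.703,-38.803) [heading=180, move]
  BK 13.1: (25.703,-38.803) -> (38.803,-38.803) [heading=180, move]
  -- iteration 5/5 --
  PU: pen up
  LT 30: heading 180 -> 210
  BK 3.3: (38.803,-38.803) -> (41.661,-37.153) [heading=210, move]
  BK 13.1: (41.661,-37.153) -> (53.006,-30.603) [heading=210, move]
]
FD 10.3: (53.006,-30.603) -> (44.086,-35.753) [heading=210, move]
PU: pen up
RT 77: heading 210 -> 133
Final: pos=(44.086,-35.753), heading=133, 0 segment(s) drawn

Answer: 44.086 -35.753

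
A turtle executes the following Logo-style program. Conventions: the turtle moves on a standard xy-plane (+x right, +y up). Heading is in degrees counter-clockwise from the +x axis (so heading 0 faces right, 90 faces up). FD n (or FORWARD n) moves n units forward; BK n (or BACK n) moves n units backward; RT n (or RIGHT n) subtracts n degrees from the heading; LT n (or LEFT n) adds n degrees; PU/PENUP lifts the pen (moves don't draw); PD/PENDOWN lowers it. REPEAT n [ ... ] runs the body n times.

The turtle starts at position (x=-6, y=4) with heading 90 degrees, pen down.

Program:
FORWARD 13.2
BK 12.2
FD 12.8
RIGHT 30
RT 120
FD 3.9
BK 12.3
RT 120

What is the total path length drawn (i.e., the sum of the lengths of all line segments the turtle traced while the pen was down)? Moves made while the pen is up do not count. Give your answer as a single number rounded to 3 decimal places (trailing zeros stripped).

Executing turtle program step by step:
Start: pos=(-6,4), heading=90, pen down
FD 13.2: (-6,4) -> (-6,17.2) [heading=90, draw]
BK 12.2: (-6,17.2) -> (-6,5) [heading=90, draw]
FD 12.8: (-6,5) -> (-6,17.8) [heading=90, draw]
RT 30: heading 90 -> 60
RT 120: heading 60 -> 300
FD 3.9: (-6,17.8) -> (-4.05,14.423) [heading=300, draw]
BK 12.3: (-4.05,14.423) -> (-10.2,25.075) [heading=300, draw]
RT 120: heading 300 -> 180
Final: pos=(-10.2,25.075), heading=180, 5 segment(s) drawn

Segment lengths:
  seg 1: (-6,4) -> (-6,17.2), length = 13.2
  seg 2: (-6,17.2) -> (-6,5), length = 12.2
  seg 3: (-6,5) -> (-6,17.8), length = 12.8
  seg 4: (-6,17.8) -> (-4.05,14.423), length = 3.9
  seg 5: (-4.05,14.423) -> (-10.2,25.075), length = 12.3
Total = 54.4

Answer: 54.4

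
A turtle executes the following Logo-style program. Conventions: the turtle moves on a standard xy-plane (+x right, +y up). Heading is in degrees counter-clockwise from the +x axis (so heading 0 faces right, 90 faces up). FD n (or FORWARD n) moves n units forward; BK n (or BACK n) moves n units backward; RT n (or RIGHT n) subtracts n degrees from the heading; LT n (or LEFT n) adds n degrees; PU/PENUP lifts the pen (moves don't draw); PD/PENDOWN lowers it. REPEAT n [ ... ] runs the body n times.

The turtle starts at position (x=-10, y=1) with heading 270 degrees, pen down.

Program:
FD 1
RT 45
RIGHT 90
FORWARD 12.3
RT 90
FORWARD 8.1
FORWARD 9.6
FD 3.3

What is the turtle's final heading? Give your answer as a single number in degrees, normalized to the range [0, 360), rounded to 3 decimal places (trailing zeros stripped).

Answer: 45

Derivation:
Executing turtle program step by step:
Start: pos=(-10,1), heading=270, pen down
FD 1: (-10,1) -> (-10,0) [heading=270, draw]
RT 45: heading 270 -> 225
RT 90: heading 225 -> 135
FD 12.3: (-10,0) -> (-18.697,8.697) [heading=135, draw]
RT 90: heading 135 -> 45
FD 8.1: (-18.697,8.697) -> (-12.97,14.425) [heading=45, draw]
FD 9.6: (-12.97,14.425) -> (-6.182,21.213) [heading=45, draw]
FD 3.3: (-6.182,21.213) -> (-3.848,23.547) [heading=45, draw]
Final: pos=(-3.848,23.547), heading=45, 5 segment(s) drawn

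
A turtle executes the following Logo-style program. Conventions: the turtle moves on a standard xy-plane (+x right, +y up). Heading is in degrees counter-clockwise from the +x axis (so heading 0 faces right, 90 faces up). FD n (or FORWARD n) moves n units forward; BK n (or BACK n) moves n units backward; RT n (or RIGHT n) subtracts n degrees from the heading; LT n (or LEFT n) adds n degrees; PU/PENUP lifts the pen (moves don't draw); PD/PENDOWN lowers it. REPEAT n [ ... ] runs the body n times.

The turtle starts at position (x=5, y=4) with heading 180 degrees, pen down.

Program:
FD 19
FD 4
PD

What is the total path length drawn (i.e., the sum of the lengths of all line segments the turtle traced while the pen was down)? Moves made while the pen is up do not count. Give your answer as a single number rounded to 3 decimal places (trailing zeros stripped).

Answer: 23

Derivation:
Executing turtle program step by step:
Start: pos=(5,4), heading=180, pen down
FD 19: (5,4) -> (-14,4) [heading=180, draw]
FD 4: (-14,4) -> (-18,4) [heading=180, draw]
PD: pen down
Final: pos=(-18,4), heading=180, 2 segment(s) drawn

Segment lengths:
  seg 1: (5,4) -> (-14,4), length = 19
  seg 2: (-14,4) -> (-18,4), length = 4
Total = 23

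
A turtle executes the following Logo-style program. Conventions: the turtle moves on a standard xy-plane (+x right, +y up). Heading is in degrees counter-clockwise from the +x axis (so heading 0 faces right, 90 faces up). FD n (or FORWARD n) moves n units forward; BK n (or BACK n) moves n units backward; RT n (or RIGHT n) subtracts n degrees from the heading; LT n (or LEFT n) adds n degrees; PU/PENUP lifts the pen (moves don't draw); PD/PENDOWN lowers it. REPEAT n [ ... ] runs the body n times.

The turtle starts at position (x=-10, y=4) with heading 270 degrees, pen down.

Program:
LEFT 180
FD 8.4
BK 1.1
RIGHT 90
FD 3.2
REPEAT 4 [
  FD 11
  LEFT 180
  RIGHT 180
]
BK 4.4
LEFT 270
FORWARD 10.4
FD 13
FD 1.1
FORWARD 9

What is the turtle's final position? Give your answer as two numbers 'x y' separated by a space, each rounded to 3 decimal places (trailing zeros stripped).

Executing turtle program step by step:
Start: pos=(-10,4), heading=270, pen down
LT 180: heading 270 -> 90
FD 8.4: (-10,4) -> (-10,12.4) [heading=90, draw]
BK 1.1: (-10,12.4) -> (-10,11.3) [heading=90, draw]
RT 90: heading 90 -> 0
FD 3.2: (-10,11.3) -> (-6.8,11.3) [heading=0, draw]
REPEAT 4 [
  -- iteration 1/4 --
  FD 11: (-6.8,11.3) -> (4.2,11.3) [heading=0, draw]
  LT 180: heading 0 -> 180
  RT 180: heading 180 -> 0
  -- iteration 2/4 --
  FD 11: (4.2,11.3) -> (15.2,11.3) [heading=0, draw]
  LT 180: heading 0 -> 180
  RT 180: heading 180 -> 0
  -- iteration 3/4 --
  FD 11: (15.2,11.3) -> (26.2,11.3) [heading=0, draw]
  LT 180: heading 0 -> 180
  RT 180: heading 180 -> 0
  -- iteration 4/4 --
  FD 11: (26.2,11.3) -> (37.2,11.3) [heading=0, draw]
  LT 180: heading 0 -> 180
  RT 180: heading 180 -> 0
]
BK 4.4: (37.2,11.3) -> (32.8,11.3) [heading=0, draw]
LT 270: heading 0 -> 270
FD 10.4: (32.8,11.3) -> (32.8,0.9) [heading=270, draw]
FD 13: (32.8,0.9) -> (32.8,-12.1) [heading=270, draw]
FD 1.1: (32.8,-12.1) -> (32.8,-13.2) [heading=270, draw]
FD 9: (32.8,-13.2) -> (32.8,-22.2) [heading=270, draw]
Final: pos=(32.8,-22.2), heading=270, 12 segment(s) drawn

Answer: 32.8 -22.2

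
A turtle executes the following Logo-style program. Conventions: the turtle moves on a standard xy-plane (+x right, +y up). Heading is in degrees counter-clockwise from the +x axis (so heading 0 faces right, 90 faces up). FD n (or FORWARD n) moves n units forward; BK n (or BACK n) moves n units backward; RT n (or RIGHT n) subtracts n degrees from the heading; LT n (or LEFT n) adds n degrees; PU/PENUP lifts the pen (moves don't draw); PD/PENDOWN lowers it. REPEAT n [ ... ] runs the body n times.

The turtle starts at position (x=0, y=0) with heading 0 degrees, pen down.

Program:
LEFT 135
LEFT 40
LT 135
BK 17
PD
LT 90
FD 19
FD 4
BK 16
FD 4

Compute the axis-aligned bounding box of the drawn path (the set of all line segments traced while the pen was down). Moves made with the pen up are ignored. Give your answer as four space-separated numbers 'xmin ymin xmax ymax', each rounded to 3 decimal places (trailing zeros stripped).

Answer: -10.927 0 6.692 27.807

Derivation:
Executing turtle program step by step:
Start: pos=(0,0), heading=0, pen down
LT 135: heading 0 -> 135
LT 40: heading 135 -> 175
LT 135: heading 175 -> 310
BK 17: (0,0) -> (-10.927,13.023) [heading=310, draw]
PD: pen down
LT 90: heading 310 -> 40
FD 19: (-10.927,13.023) -> (3.627,25.236) [heading=40, draw]
FD 4: (3.627,25.236) -> (6.692,27.807) [heading=40, draw]
BK 16: (6.692,27.807) -> (-5.565,17.522) [heading=40, draw]
FD 4: (-5.565,17.522) -> (-2.501,20.093) [heading=40, draw]
Final: pos=(-2.501,20.093), heading=40, 5 segment(s) drawn

Segment endpoints: x in {-10.927, -5.565, -2.501, 0, 3.627, 6.692}, y in {0, 13.023, 17.522, 20.093, 25.236, 27.807}
xmin=-10.927, ymin=0, xmax=6.692, ymax=27.807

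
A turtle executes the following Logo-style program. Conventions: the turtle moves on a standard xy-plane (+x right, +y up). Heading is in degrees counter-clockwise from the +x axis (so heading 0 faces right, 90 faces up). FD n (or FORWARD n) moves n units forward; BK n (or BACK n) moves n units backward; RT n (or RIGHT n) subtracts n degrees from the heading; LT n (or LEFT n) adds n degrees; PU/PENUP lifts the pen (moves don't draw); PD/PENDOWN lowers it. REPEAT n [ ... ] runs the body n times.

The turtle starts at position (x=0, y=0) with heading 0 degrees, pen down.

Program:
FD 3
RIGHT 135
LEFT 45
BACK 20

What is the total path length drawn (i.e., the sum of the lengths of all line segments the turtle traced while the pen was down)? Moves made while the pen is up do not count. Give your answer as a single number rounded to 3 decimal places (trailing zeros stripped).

Executing turtle program step by step:
Start: pos=(0,0), heading=0, pen down
FD 3: (0,0) -> (3,0) [heading=0, draw]
RT 135: heading 0 -> 225
LT 45: heading 225 -> 270
BK 20: (3,0) -> (3,20) [heading=270, draw]
Final: pos=(3,20), heading=270, 2 segment(s) drawn

Segment lengths:
  seg 1: (0,0) -> (3,0), length = 3
  seg 2: (3,0) -> (3,20), length = 20
Total = 23

Answer: 23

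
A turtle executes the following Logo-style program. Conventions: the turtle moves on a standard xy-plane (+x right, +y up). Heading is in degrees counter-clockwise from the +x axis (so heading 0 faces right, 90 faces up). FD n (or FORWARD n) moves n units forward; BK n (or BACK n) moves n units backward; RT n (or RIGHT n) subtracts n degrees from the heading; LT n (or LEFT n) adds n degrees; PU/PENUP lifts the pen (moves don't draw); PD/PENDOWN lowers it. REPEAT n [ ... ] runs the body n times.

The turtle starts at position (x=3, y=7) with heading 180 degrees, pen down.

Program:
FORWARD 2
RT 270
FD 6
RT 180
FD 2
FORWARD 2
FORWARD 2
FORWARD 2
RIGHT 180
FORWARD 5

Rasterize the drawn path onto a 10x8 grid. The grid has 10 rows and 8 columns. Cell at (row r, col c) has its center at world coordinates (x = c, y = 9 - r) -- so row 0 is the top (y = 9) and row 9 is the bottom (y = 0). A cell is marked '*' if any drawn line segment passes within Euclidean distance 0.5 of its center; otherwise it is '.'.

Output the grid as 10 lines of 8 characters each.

Answer: .*......
.*......
.***....
.*......
.*......
.*......
.*......
.*......
.*......
........

Derivation:
Segment 0: (3,7) -> (1,7)
Segment 1: (1,7) -> (1,1)
Segment 2: (1,1) -> (1,3)
Segment 3: (1,3) -> (1,5)
Segment 4: (1,5) -> (1,7)
Segment 5: (1,7) -> (1,9)
Segment 6: (1,9) -> (1,4)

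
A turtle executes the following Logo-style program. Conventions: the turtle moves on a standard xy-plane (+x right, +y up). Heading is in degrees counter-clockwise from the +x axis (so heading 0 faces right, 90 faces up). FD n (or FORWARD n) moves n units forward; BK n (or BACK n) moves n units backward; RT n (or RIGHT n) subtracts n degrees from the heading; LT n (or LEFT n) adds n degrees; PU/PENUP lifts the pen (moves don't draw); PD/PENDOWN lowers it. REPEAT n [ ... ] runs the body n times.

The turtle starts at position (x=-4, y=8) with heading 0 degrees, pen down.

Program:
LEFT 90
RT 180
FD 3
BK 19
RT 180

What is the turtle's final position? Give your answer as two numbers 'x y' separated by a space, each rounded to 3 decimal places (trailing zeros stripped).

Answer: -4 24

Derivation:
Executing turtle program step by step:
Start: pos=(-4,8), heading=0, pen down
LT 90: heading 0 -> 90
RT 180: heading 90 -> 270
FD 3: (-4,8) -> (-4,5) [heading=270, draw]
BK 19: (-4,5) -> (-4,24) [heading=270, draw]
RT 180: heading 270 -> 90
Final: pos=(-4,24), heading=90, 2 segment(s) drawn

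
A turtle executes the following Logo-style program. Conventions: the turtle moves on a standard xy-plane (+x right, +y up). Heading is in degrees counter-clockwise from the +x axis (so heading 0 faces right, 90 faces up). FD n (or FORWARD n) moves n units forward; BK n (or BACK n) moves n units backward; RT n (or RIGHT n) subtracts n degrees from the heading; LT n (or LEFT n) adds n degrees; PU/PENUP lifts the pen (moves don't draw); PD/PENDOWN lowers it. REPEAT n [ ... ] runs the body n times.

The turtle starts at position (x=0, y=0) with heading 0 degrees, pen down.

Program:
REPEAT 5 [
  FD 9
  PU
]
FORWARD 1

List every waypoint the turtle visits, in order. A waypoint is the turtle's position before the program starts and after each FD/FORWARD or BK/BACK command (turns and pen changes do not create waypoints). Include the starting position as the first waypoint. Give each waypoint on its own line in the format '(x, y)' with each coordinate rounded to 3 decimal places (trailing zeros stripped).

Answer: (0, 0)
(9, 0)
(18, 0)
(27, 0)
(36, 0)
(45, 0)
(46, 0)

Derivation:
Executing turtle program step by step:
Start: pos=(0,0), heading=0, pen down
REPEAT 5 [
  -- iteration 1/5 --
  FD 9: (0,0) -> (9,0) [heading=0, draw]
  PU: pen up
  -- iteration 2/5 --
  FD 9: (9,0) -> (18,0) [heading=0, move]
  PU: pen up
  -- iteration 3/5 --
  FD 9: (18,0) -> (27,0) [heading=0, move]
  PU: pen up
  -- iteration 4/5 --
  FD 9: (27,0) -> (36,0) [heading=0, move]
  PU: pen up
  -- iteration 5/5 --
  FD 9: (36,0) -> (45,0) [heading=0, move]
  PU: pen up
]
FD 1: (45,0) -> (46,0) [heading=0, move]
Final: pos=(46,0), heading=0, 1 segment(s) drawn
Waypoints (7 total):
(0, 0)
(9, 0)
(18, 0)
(27, 0)
(36, 0)
(45, 0)
(46, 0)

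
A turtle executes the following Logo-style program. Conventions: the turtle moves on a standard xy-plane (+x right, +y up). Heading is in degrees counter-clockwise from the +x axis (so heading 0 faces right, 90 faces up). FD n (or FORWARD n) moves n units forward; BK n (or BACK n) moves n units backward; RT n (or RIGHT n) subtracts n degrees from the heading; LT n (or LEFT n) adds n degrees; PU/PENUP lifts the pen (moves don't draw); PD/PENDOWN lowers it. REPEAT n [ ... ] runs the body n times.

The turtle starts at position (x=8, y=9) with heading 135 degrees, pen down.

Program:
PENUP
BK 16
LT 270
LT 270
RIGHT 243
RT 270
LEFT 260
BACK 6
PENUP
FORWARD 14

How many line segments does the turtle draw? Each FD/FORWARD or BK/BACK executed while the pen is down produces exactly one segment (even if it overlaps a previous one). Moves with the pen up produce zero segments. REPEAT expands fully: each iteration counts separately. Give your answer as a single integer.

Executing turtle program step by step:
Start: pos=(8,9), heading=135, pen down
PU: pen up
BK 16: (8,9) -> (19.314,-2.314) [heading=135, move]
LT 270: heading 135 -> 45
LT 270: heading 45 -> 315
RT 243: heading 315 -> 72
RT 270: heading 72 -> 162
LT 260: heading 162 -> 62
BK 6: (19.314,-2.314) -> (16.497,-7.611) [heading=62, move]
PU: pen up
FD 14: (16.497,-7.611) -> (23.069,4.75) [heading=62, move]
Final: pos=(23.069,4.75), heading=62, 0 segment(s) drawn
Segments drawn: 0

Answer: 0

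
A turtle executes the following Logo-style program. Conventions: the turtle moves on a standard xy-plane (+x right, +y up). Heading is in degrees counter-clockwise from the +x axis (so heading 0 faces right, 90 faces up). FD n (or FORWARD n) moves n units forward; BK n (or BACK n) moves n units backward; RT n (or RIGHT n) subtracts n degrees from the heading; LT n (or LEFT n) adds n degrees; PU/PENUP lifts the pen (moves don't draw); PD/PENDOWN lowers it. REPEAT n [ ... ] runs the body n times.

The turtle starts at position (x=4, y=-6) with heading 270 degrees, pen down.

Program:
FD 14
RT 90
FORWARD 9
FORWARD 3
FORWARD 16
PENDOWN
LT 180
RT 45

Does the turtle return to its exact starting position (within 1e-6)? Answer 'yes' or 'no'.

Answer: no

Derivation:
Executing turtle program step by step:
Start: pos=(4,-6), heading=270, pen down
FD 14: (4,-6) -> (4,-20) [heading=270, draw]
RT 90: heading 270 -> 180
FD 9: (4,-20) -> (-5,-20) [heading=180, draw]
FD 3: (-5,-20) -> (-8,-20) [heading=180, draw]
FD 16: (-8,-20) -> (-24,-20) [heading=180, draw]
PD: pen down
LT 180: heading 180 -> 0
RT 45: heading 0 -> 315
Final: pos=(-24,-20), heading=315, 4 segment(s) drawn

Start position: (4, -6)
Final position: (-24, -20)
Distance = 31.305; >= 1e-6 -> NOT closed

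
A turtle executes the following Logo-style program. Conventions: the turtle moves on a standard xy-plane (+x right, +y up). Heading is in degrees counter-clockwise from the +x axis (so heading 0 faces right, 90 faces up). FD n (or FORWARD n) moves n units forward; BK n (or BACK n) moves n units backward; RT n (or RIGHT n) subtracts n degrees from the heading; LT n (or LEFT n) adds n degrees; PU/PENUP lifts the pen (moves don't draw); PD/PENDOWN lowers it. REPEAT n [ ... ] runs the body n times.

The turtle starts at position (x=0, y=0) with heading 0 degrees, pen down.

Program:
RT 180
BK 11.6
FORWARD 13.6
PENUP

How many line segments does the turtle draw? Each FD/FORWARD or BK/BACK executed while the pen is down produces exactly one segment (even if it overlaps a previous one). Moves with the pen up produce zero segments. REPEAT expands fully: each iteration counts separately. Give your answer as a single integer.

Executing turtle program step by step:
Start: pos=(0,0), heading=0, pen down
RT 180: heading 0 -> 180
BK 11.6: (0,0) -> (11.6,0) [heading=180, draw]
FD 13.6: (11.6,0) -> (-2,0) [heading=180, draw]
PU: pen up
Final: pos=(-2,0), heading=180, 2 segment(s) drawn
Segments drawn: 2

Answer: 2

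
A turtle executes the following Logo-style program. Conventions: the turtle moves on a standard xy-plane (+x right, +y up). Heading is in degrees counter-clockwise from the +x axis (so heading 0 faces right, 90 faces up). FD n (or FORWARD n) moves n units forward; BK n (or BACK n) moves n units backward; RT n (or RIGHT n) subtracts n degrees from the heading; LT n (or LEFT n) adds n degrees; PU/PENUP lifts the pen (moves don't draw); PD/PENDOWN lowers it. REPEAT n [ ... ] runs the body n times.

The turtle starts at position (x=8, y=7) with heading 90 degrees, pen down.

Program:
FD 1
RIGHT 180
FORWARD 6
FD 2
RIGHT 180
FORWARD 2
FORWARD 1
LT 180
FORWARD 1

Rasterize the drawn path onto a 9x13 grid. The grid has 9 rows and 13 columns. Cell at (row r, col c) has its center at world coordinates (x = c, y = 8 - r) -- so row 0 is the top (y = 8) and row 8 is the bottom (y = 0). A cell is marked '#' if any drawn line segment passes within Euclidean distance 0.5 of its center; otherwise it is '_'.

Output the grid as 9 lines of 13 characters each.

Answer: ________#____
________#____
________#____
________#____
________#____
________#____
________#____
________#____
________#____

Derivation:
Segment 0: (8,7) -> (8,8)
Segment 1: (8,8) -> (8,2)
Segment 2: (8,2) -> (8,0)
Segment 3: (8,0) -> (8,2)
Segment 4: (8,2) -> (8,3)
Segment 5: (8,3) -> (8,2)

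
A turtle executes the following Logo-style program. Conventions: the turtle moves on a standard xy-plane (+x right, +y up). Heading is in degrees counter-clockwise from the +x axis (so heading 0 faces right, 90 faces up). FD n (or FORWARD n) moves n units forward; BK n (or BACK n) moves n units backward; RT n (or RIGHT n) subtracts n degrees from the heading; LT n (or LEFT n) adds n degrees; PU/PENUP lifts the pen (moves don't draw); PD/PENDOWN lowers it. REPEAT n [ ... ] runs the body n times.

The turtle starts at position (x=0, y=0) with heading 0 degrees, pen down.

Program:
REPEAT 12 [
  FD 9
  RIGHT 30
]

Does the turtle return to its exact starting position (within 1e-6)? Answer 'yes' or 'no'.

Executing turtle program step by step:
Start: pos=(0,0), heading=0, pen down
REPEAT 12 [
  -- iteration 1/12 --
  FD 9: (0,0) -> (9,0) [heading=0, draw]
  RT 30: heading 0 -> 330
  -- iteration 2/12 --
  FD 9: (9,0) -> (16.794,-4.5) [heading=330, draw]
  RT 30: heading 330 -> 300
  -- iteration 3/12 --
  FD 9: (16.794,-4.5) -> (21.294,-12.294) [heading=300, draw]
  RT 30: heading 300 -> 270
  -- iteration 4/12 --
  FD 9: (21.294,-12.294) -> (21.294,-21.294) [heading=270, draw]
  RT 30: heading 270 -> 240
  -- iteration 5/12 --
  FD 9: (21.294,-21.294) -> (16.794,-29.088) [heading=240, draw]
  RT 30: heading 240 -> 210
  -- iteration 6/12 --
  FD 9: (16.794,-29.088) -> (9,-33.588) [heading=210, draw]
  RT 30: heading 210 -> 180
  -- iteration 7/12 --
  FD 9: (9,-33.588) -> (0,-33.588) [heading=180, draw]
  RT 30: heading 180 -> 150
  -- iteration 8/12 --
  FD 9: (0,-33.588) -> (-7.794,-29.088) [heading=150, draw]
  RT 30: heading 150 -> 120
  -- iteration 9/12 --
  FD 9: (-7.794,-29.088) -> (-12.294,-21.294) [heading=120, draw]
  RT 30: heading 120 -> 90
  -- iteration 10/12 --
  FD 9: (-12.294,-21.294) -> (-12.294,-12.294) [heading=90, draw]
  RT 30: heading 90 -> 60
  -- iteration 11/12 --
  FD 9: (-12.294,-12.294) -> (-7.794,-4.5) [heading=60, draw]
  RT 30: heading 60 -> 30
  -- iteration 12/12 --
  FD 9: (-7.794,-4.5) -> (0,0) [heading=30, draw]
  RT 30: heading 30 -> 0
]
Final: pos=(0,0), heading=0, 12 segment(s) drawn

Start position: (0, 0)
Final position: (0, 0)
Distance = 0; < 1e-6 -> CLOSED

Answer: yes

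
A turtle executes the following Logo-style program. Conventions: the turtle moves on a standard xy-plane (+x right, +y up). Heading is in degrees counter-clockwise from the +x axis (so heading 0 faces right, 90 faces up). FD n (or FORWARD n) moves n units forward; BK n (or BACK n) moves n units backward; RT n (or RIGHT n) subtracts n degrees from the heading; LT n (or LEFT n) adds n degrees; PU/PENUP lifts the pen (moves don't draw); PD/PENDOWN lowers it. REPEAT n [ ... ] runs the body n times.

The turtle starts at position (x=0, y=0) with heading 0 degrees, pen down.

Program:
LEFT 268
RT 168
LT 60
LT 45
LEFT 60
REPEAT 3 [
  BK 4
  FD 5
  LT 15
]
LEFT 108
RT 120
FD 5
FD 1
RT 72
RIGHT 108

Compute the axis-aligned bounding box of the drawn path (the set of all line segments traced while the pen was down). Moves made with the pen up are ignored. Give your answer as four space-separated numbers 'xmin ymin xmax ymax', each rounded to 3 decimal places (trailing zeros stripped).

Answer: -1.604 -8.185 3.326 3.985

Derivation:
Executing turtle program step by step:
Start: pos=(0,0), heading=0, pen down
LT 268: heading 0 -> 268
RT 168: heading 268 -> 100
LT 60: heading 100 -> 160
LT 45: heading 160 -> 205
LT 60: heading 205 -> 265
REPEAT 3 [
  -- iteration 1/3 --
  BK 4: (0,0) -> (0.349,3.985) [heading=265, draw]
  FD 5: (0.349,3.985) -> (-0.087,-0.996) [heading=265, draw]
  LT 15: heading 265 -> 280
  -- iteration 2/3 --
  BK 4: (-0.087,-0.996) -> (-0.782,2.943) [heading=280, draw]
  FD 5: (-0.782,2.943) -> (0.086,-1.981) [heading=280, draw]
  LT 15: heading 280 -> 295
  -- iteration 3/3 --
  BK 4: (0.086,-1.981) -> (-1.604,1.644) [heading=295, draw]
  FD 5: (-1.604,1.644) -> (0.509,-2.887) [heading=295, draw]
  LT 15: heading 295 -> 310
]
LT 108: heading 310 -> 58
RT 120: heading 58 -> 298
FD 5: (0.509,-2.887) -> (2.856,-7.302) [heading=298, draw]
FD 1: (2.856,-7.302) -> (3.326,-8.185) [heading=298, draw]
RT 72: heading 298 -> 226
RT 108: heading 226 -> 118
Final: pos=(3.326,-8.185), heading=118, 8 segment(s) drawn

Segment endpoints: x in {-1.604, -0.782, -0.087, 0, 0.086, 0.349, 0.509, 2.856, 3.326}, y in {-8.185, -7.302, -2.887, -1.981, -0.996, 0, 1.644, 2.943, 3.985}
xmin=-1.604, ymin=-8.185, xmax=3.326, ymax=3.985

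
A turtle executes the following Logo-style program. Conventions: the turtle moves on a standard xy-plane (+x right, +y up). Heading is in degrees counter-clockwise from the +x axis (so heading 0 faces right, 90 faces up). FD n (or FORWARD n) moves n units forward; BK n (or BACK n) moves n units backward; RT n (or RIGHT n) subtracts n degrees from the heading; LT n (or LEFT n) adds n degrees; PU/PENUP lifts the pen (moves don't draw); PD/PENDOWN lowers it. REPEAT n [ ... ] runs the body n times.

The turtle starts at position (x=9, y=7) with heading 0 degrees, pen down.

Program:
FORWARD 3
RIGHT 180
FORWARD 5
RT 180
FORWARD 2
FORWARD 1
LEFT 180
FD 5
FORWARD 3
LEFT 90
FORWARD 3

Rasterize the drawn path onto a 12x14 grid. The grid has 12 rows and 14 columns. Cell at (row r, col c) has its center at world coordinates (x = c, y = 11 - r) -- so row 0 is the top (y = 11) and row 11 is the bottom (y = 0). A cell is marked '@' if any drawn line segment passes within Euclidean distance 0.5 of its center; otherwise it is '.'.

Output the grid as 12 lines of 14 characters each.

Answer: ..............
..............
..............
..............
..@@@@@@@@@@@.
..@...........
..@...........
..@...........
..............
..............
..............
..............

Derivation:
Segment 0: (9,7) -> (12,7)
Segment 1: (12,7) -> (7,7)
Segment 2: (7,7) -> (9,7)
Segment 3: (9,7) -> (10,7)
Segment 4: (10,7) -> (5,7)
Segment 5: (5,7) -> (2,7)
Segment 6: (2,7) -> (2,4)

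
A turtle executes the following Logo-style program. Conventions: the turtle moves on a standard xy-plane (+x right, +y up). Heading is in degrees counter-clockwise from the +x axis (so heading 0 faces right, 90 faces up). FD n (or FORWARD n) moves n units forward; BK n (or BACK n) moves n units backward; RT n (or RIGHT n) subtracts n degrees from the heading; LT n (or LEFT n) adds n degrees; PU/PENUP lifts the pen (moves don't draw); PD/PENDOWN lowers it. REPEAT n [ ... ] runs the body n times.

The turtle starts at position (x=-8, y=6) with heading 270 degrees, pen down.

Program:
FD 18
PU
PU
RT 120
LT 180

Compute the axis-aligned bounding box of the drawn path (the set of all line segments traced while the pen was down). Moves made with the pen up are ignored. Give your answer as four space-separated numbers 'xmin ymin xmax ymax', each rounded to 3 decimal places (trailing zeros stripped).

Answer: -8 -12 -8 6

Derivation:
Executing turtle program step by step:
Start: pos=(-8,6), heading=270, pen down
FD 18: (-8,6) -> (-8,-12) [heading=270, draw]
PU: pen up
PU: pen up
RT 120: heading 270 -> 150
LT 180: heading 150 -> 330
Final: pos=(-8,-12), heading=330, 1 segment(s) drawn

Segment endpoints: x in {-8, -8}, y in {-12, 6}
xmin=-8, ymin=-12, xmax=-8, ymax=6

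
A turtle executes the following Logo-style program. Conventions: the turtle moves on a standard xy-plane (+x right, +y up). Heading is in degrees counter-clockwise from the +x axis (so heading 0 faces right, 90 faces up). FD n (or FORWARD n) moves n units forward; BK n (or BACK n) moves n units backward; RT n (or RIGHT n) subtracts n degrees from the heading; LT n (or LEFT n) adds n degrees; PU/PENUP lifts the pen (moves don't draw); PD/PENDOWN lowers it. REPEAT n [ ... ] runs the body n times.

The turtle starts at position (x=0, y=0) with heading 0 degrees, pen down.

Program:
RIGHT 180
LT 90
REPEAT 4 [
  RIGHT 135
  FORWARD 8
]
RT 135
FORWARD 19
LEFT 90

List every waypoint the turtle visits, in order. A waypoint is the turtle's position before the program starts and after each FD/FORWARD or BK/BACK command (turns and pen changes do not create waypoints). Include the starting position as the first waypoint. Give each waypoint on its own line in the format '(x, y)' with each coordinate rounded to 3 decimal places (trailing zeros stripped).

Executing turtle program step by step:
Start: pos=(0,0), heading=0, pen down
RT 180: heading 0 -> 180
LT 90: heading 180 -> 270
REPEAT 4 [
  -- iteration 1/4 --
  RT 135: heading 270 -> 135
  FD 8: (0,0) -> (-5.657,5.657) [heading=135, draw]
  -- iteration 2/4 --
  RT 135: heading 135 -> 0
  FD 8: (-5.657,5.657) -> (2.343,5.657) [heading=0, draw]
  -- iteration 3/4 --
  RT 135: heading 0 -> 225
  FD 8: (2.343,5.657) -> (-3.314,0) [heading=225, draw]
  -- iteration 4/4 --
  RT 135: heading 225 -> 90
  FD 8: (-3.314,0) -> (-3.314,8) [heading=90, draw]
]
RT 135: heading 90 -> 315
FD 19: (-3.314,8) -> (10.121,-5.435) [heading=315, draw]
LT 90: heading 315 -> 45
Final: pos=(10.121,-5.435), heading=45, 5 segment(s) drawn
Waypoints (6 total):
(0, 0)
(-5.657, 5.657)
(2.343, 5.657)
(-3.314, 0)
(-3.314, 8)
(10.121, -5.435)

Answer: (0, 0)
(-5.657, 5.657)
(2.343, 5.657)
(-3.314, 0)
(-3.314, 8)
(10.121, -5.435)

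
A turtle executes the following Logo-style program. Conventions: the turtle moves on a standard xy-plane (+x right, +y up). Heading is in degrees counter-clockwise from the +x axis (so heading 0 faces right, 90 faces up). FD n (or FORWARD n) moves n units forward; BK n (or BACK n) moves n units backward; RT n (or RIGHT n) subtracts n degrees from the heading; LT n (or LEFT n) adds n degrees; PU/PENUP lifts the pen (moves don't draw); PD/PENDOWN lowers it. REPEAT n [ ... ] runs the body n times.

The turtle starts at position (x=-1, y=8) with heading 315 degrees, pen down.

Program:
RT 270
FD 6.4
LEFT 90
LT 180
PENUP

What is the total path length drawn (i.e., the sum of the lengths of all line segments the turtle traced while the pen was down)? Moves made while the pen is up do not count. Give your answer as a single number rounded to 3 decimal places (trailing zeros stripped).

Answer: 6.4

Derivation:
Executing turtle program step by step:
Start: pos=(-1,8), heading=315, pen down
RT 270: heading 315 -> 45
FD 6.4: (-1,8) -> (3.525,12.525) [heading=45, draw]
LT 90: heading 45 -> 135
LT 180: heading 135 -> 315
PU: pen up
Final: pos=(3.525,12.525), heading=315, 1 segment(s) drawn

Segment lengths:
  seg 1: (-1,8) -> (3.525,12.525), length = 6.4
Total = 6.4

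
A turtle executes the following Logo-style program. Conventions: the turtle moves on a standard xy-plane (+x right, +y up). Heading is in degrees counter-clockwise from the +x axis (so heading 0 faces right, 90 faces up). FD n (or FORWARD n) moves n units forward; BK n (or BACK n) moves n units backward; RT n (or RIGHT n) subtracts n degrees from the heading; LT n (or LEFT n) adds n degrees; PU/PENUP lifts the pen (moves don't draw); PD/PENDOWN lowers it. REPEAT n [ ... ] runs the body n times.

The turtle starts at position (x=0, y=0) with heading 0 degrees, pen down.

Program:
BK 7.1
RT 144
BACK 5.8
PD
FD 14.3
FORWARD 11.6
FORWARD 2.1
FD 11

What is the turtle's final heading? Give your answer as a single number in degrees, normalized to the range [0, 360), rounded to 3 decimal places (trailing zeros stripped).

Executing turtle program step by step:
Start: pos=(0,0), heading=0, pen down
BK 7.1: (0,0) -> (-7.1,0) [heading=0, draw]
RT 144: heading 0 -> 216
BK 5.8: (-7.1,0) -> (-2.408,3.409) [heading=216, draw]
PD: pen down
FD 14.3: (-2.408,3.409) -> (-13.977,-4.996) [heading=216, draw]
FD 11.6: (-13.977,-4.996) -> (-23.361,-11.814) [heading=216, draw]
FD 2.1: (-23.361,-11.814) -> (-25.06,-13.049) [heading=216, draw]
FD 11: (-25.06,-13.049) -> (-33.959,-19.514) [heading=216, draw]
Final: pos=(-33.959,-19.514), heading=216, 6 segment(s) drawn

Answer: 216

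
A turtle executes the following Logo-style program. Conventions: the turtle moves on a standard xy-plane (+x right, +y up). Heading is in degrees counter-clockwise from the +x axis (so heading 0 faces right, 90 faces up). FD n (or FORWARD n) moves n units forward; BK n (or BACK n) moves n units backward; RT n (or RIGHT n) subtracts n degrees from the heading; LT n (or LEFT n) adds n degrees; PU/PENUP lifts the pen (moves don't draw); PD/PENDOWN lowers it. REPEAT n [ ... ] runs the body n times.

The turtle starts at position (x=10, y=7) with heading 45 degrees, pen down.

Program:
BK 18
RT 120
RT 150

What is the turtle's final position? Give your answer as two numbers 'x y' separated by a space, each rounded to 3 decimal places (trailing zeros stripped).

Executing turtle program step by step:
Start: pos=(10,7), heading=45, pen down
BK 18: (10,7) -> (-2.728,-5.728) [heading=45, draw]
RT 120: heading 45 -> 285
RT 150: heading 285 -> 135
Final: pos=(-2.728,-5.728), heading=135, 1 segment(s) drawn

Answer: -2.728 -5.728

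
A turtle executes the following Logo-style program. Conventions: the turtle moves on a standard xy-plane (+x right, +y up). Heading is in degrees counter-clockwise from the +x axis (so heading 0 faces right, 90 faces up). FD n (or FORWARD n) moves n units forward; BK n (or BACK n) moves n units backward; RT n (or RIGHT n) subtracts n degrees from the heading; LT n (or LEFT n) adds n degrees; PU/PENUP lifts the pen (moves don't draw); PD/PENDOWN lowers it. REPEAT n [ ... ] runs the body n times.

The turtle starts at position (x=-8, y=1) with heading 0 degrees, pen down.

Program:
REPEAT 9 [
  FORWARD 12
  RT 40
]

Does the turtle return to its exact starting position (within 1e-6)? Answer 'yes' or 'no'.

Executing turtle program step by step:
Start: pos=(-8,1), heading=0, pen down
REPEAT 9 [
  -- iteration 1/9 --
  FD 12: (-8,1) -> (4,1) [heading=0, draw]
  RT 40: heading 0 -> 320
  -- iteration 2/9 --
  FD 12: (4,1) -> (13.193,-6.713) [heading=320, draw]
  RT 40: heading 320 -> 280
  -- iteration 3/9 --
  FD 12: (13.193,-6.713) -> (15.276,-18.531) [heading=280, draw]
  RT 40: heading 280 -> 240
  -- iteration 4/9 --
  FD 12: (15.276,-18.531) -> (9.276,-28.923) [heading=240, draw]
  RT 40: heading 240 -> 200
  -- iteration 5/9 --
  FD 12: (9.276,-28.923) -> (-2,-33.028) [heading=200, draw]
  RT 40: heading 200 -> 160
  -- iteration 6/9 --
  FD 12: (-2,-33.028) -> (-13.276,-28.923) [heading=160, draw]
  RT 40: heading 160 -> 120
  -- iteration 7/9 --
  FD 12: (-13.276,-28.923) -> (-19.276,-18.531) [heading=120, draw]
  RT 40: heading 120 -> 80
  -- iteration 8/9 --
  FD 12: (-19.276,-18.531) -> (-17.193,-6.713) [heading=80, draw]
  RT 40: heading 80 -> 40
  -- iteration 9/9 --
  FD 12: (-17.193,-6.713) -> (-8,1) [heading=40, draw]
  RT 40: heading 40 -> 0
]
Final: pos=(-8,1), heading=0, 9 segment(s) drawn

Start position: (-8, 1)
Final position: (-8, 1)
Distance = 0; < 1e-6 -> CLOSED

Answer: yes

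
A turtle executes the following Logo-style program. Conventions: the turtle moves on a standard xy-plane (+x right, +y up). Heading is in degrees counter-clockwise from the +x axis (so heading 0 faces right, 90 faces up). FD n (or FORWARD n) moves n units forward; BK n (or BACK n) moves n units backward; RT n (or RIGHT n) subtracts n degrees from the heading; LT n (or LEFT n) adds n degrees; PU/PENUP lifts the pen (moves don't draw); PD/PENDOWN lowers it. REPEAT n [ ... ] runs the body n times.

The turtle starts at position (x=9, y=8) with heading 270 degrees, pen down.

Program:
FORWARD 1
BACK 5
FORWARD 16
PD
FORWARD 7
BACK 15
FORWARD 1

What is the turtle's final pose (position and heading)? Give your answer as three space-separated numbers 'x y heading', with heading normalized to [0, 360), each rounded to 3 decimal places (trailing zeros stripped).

Answer: 9 3 270

Derivation:
Executing turtle program step by step:
Start: pos=(9,8), heading=270, pen down
FD 1: (9,8) -> (9,7) [heading=270, draw]
BK 5: (9,7) -> (9,12) [heading=270, draw]
FD 16: (9,12) -> (9,-4) [heading=270, draw]
PD: pen down
FD 7: (9,-4) -> (9,-11) [heading=270, draw]
BK 15: (9,-11) -> (9,4) [heading=270, draw]
FD 1: (9,4) -> (9,3) [heading=270, draw]
Final: pos=(9,3), heading=270, 6 segment(s) drawn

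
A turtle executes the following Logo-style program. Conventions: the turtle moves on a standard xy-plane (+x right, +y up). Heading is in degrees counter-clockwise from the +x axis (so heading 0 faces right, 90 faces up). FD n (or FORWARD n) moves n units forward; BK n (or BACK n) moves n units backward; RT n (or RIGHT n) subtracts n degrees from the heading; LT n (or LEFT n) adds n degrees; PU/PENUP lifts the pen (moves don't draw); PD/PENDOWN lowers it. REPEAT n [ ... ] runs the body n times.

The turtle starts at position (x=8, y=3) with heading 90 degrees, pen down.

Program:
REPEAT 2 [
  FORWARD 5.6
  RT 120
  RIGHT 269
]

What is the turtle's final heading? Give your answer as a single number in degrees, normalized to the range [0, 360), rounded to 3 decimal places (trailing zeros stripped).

Answer: 32

Derivation:
Executing turtle program step by step:
Start: pos=(8,3), heading=90, pen down
REPEAT 2 [
  -- iteration 1/2 --
  FD 5.6: (8,3) -> (8,8.6) [heading=90, draw]
  RT 120: heading 90 -> 330
  RT 269: heading 330 -> 61
  -- iteration 2/2 --
  FD 5.6: (8,8.6) -> (10.715,13.498) [heading=61, draw]
  RT 120: heading 61 -> 301
  RT 269: heading 301 -> 32
]
Final: pos=(10.715,13.498), heading=32, 2 segment(s) drawn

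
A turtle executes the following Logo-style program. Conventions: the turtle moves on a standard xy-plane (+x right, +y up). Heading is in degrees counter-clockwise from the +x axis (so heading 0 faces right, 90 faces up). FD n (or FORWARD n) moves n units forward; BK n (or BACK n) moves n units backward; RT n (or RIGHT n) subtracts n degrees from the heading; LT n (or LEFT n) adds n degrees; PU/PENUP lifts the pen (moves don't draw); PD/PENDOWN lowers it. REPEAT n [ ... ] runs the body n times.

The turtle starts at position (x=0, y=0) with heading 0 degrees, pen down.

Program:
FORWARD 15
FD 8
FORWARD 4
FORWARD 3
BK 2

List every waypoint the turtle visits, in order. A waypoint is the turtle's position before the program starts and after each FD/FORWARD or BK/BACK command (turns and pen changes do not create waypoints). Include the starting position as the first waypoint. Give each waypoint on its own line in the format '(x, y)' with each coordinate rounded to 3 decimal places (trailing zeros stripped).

Executing turtle program step by step:
Start: pos=(0,0), heading=0, pen down
FD 15: (0,0) -> (15,0) [heading=0, draw]
FD 8: (15,0) -> (23,0) [heading=0, draw]
FD 4: (23,0) -> (27,0) [heading=0, draw]
FD 3: (27,0) -> (30,0) [heading=0, draw]
BK 2: (30,0) -> (28,0) [heading=0, draw]
Final: pos=(28,0), heading=0, 5 segment(s) drawn
Waypoints (6 total):
(0, 0)
(15, 0)
(23, 0)
(27, 0)
(30, 0)
(28, 0)

Answer: (0, 0)
(15, 0)
(23, 0)
(27, 0)
(30, 0)
(28, 0)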